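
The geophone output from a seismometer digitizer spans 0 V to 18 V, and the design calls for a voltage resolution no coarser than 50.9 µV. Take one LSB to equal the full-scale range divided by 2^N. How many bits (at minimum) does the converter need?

19 bits

Range is 18 V.
Required number of levels: 18/50.9 µV = 353630; smallest N with 2^N ≥ that is 19.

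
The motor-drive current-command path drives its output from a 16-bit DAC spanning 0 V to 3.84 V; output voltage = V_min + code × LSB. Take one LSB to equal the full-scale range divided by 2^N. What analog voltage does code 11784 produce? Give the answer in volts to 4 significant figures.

0.6905 V

Full-scale range = 3.84 V. LSB = 3.84 V / 2^16.
V_out = V_min + code × LSB = 0 V + 11784 × 3.84 V / 65536
      = 0 + 0.690469 = 0.690469 V.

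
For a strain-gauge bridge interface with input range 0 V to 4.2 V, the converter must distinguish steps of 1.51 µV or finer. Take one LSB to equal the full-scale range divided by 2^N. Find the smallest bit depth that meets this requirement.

22 bits

Full-scale range = 4.2 V.
Required number of levels: 4.2/1.51 µV = 2.7815e6; smallest N with 2^N ≥ that is 22.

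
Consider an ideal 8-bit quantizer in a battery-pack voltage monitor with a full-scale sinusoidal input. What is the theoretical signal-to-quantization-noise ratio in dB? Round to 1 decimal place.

Ideal quantization SNR: 6.02 × 8 + 1.76 dB = 49.9 dB.

49.9 dB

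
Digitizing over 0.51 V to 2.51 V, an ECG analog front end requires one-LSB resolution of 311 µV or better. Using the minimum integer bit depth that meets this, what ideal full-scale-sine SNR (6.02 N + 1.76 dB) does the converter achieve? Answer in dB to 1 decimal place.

80.0 dB

Full-scale range = 2.51 V − (0.51 V) = 2 V.
Required number of levels: 2/311 µV = 6430.9; smallest N with 2^N ≥ that is 13.
6.02(13) + 1.76 = 80.02 dB.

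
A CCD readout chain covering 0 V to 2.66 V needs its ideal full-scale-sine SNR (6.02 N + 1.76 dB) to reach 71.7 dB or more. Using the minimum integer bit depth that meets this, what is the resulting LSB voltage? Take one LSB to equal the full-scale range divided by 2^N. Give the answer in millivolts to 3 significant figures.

Span = 2.66 V.
Solving 6.02 N ≥ 71.7 − 1.76: N ≥ 11.618. Round up → N = 12.
Step size = 2.66/4096 V = 0.649 mV.

0.649 mV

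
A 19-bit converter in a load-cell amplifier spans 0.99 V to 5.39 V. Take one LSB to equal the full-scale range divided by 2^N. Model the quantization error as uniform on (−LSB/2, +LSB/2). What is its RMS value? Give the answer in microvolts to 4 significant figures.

Full-scale range = 5.39 V − (0.99 V) = 4.4 V.
LSB = 4.4 V ÷ 2^19 = 4.4/524288 V = 8.39233 µV.
RMS of a uniform error over width LSB is LSB/√12 = 2.423 µV.

2.423 µV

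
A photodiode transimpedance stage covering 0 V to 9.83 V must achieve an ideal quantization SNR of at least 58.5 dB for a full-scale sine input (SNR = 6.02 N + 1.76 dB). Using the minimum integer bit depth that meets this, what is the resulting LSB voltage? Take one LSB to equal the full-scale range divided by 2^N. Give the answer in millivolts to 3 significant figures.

9.60 mV

Span = 9.83 V.
Required N = ⌈(58.5 − 1.76)/6.02⌉ = ⌈9.425⌉ = 10.
Step size = 9.83/1024 V = 9.60 mV.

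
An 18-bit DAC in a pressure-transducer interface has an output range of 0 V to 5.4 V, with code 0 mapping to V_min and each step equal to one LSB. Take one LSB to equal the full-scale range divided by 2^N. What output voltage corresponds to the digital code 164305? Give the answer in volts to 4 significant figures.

Span = 5.4 V. LSB = 5.4 V / 2^18.
V_out = V_min + code × LSB = 0 V + 164305 × 5.4 V / 262144
      = 0 V + 3.38458 V = 3.38458 V.

3.385 V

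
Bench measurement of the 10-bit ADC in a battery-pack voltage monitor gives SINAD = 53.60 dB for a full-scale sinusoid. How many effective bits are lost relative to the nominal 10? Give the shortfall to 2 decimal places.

N_eff = (53.60 − 1.76)/6.02 = 8.6113 bits.
10 − 8.6113 = 1.39 bits below nominal.

1.39 bits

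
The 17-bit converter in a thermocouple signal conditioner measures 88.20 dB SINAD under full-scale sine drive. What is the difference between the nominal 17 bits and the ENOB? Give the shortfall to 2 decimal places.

Effective bits = (88.20 − 1.76)/6.02 = 14.3588.
Lost resolution: 17 − 14.3588 = 2.6412 bits.

2.64 bits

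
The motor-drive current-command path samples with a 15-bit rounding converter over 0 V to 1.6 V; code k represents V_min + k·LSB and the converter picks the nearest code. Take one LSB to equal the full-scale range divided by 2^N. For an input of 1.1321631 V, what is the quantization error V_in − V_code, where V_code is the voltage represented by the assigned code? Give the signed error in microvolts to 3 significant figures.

Span = 1.6 V. LSB = 1.6 V / 2^15 ≈ 48.83 µV.
(V_in − V_min)/LSB = (1.1321631 − (0)) × 32768/1.6 = 23186.7003 → nearest code k = 23187.
V_code = V_min + k × range/2^15 = 0 + 23187 × 1.6/32768 = 1.1321777344 V.
V_in − V_code = 1.1321631 − (1.1321777344) = −14.6 µV.

−14.6 µV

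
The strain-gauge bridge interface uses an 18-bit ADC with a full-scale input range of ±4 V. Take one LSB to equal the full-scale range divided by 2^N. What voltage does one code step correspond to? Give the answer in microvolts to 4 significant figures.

30.52 µV

Full-scale range = 4 V − (-4 V) = 8 V.
There are 2^18 = 262144 steps.
Step size = 8/262144 V = 30.52 µV.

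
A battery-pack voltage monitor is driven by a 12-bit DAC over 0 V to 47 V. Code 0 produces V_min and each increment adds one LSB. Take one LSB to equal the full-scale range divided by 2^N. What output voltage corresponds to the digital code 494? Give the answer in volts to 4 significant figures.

5.668 V

Range is 47 V. LSB = 47 V / 2^12.
V_out = 0 + 494 × (47/4096) V
      = 0 + 5.66846 = 5.66846 V.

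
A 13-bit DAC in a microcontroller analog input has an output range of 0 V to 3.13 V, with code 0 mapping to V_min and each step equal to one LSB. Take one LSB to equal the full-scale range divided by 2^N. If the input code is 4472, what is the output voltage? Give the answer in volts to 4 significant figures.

1.709 V

Range is 3.13 V. LSB = 3.13 V / 2^13.
V_out = 0 + 4472 × (3.13/8192) V
      = 0 V + 1.70866 V = 1.70866 V.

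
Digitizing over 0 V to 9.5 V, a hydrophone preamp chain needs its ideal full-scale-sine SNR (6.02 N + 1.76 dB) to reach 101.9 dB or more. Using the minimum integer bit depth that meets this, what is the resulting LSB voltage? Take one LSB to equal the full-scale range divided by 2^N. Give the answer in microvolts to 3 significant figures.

72.5 µV

Full-scale range = 9.5 V.
N ≥ (101.9 − 1.76)/6.02 = 16.635 → N_min = 17.
LSB = 9.5 V ÷ 2^17 = 9.5/131072 V = 72.5 µV.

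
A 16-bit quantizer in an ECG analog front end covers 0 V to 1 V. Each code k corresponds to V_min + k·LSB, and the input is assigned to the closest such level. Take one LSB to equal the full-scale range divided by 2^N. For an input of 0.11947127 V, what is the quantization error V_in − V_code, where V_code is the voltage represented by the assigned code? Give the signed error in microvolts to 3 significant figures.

−5.05 µV

Range is 1 V. LSB = 1 V / 2^16 ≈ 15.26 µV.
(V_in − V_min)/LSB = (0.11947127 − (0)) × 65536/1 = 7829.6692 → nearest code k = 7830.
V_code = V_min + k × range/2^16 = 0 + 7830 × 1/65536 = 0.11947631836 V.
Error = V_in − V_code = 0.11947127 − (0.11947631836) = −5.05 µV.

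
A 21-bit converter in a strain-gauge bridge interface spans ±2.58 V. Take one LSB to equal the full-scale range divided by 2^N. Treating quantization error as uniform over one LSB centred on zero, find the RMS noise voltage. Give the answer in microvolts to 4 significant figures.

0.7103 µV

Range = 2.58 − (-2.58) = 5.16 V.
Step size = 5.16/2097152 V = 2.46048 µV.
RMS of a uniform error over width LSB is LSB/√12 = 0.7103 µV.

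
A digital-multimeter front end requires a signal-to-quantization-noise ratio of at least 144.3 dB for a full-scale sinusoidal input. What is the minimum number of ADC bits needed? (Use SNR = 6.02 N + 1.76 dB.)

24 bits

N ≥ (144.3 − 1.76)/6.02 = 23.678 → N_min = 24.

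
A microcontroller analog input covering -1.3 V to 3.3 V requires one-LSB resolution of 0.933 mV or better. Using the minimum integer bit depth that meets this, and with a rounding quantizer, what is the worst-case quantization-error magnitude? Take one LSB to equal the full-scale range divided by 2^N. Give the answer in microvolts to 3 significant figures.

Full-scale range = 3.3 V − (-1.3 V) = 4.6 V.
Required number of levels: 4.6/0.933 mV = 4930.3; smallest N with 2^N ≥ that is 13.
LSB = 4.6 V ÷ 2^13 = 4.6/8192 V = 0.56152 mV.
Half an LSB is 281 µV.

281 µV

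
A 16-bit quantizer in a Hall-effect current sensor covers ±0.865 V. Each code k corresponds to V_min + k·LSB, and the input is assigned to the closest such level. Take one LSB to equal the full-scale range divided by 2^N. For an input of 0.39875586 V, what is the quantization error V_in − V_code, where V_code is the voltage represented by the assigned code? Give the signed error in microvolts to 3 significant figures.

−7.87 µV

Range = 0.865 − (-0.865) = 1.73 V. LSB = 1.73 V / 2^16 ≈ 26.40 µV.
(0.39875586 − (-0.865)) / LSB = 1.26375586 × 65536/1.73 = 47873.7018. Nearest integer: k = 47874.
V_code = -0.865 + (47874/65536) × 1.73 = 0.39876373291 V.
e = 0.39875586 − (0.39876373291) = −7.87 µV.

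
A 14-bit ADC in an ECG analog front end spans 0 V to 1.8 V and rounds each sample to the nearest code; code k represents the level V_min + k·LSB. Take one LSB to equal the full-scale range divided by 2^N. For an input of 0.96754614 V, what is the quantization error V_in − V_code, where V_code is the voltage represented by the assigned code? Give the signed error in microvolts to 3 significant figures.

Full-scale range = 1.8 V. LSB = 1.8 V / 2^14 ≈ 109.9 µV.
(V_in − V_min)/LSB = (0.96754614 − (0)) × 16384/1.8 = 8806.8200 → nearest code k = 8807.
V_code = V_min + k × range/2^14 = 0 + 8807 × 1.8/16384 = 0.96756591797 V.
Error = V_in − V_code = 0.96754614 − (0.96756591797) = −19.8 µV.

−19.8 µV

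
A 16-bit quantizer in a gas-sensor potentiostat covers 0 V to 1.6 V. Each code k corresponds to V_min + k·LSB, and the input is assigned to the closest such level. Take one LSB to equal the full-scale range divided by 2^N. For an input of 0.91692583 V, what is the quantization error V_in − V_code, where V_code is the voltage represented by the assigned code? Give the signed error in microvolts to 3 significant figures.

+6.88 µV

V_FS = 1.6 V. LSB = 1.6 V / 2^16 ≈ 24.41 µV.
(0.91692583 − (0)) / LSB = 0.91692583 × 65536/1.6 = 37557.2820. Nearest integer: k = 37557.
V_code = V_min + k × range/2^16 = 0 + 37557 × 1.6/65536 = 0.91691894531 V.
Error = V_in − V_code = 0.91692583 − (0.91691894531) = +6.88 µV.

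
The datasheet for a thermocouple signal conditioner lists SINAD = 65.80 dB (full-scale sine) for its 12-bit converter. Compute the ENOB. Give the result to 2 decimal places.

10.64 bits

ENOB = (SINAD − 1.76) / 6.02 = (65.80 − 1.76) / 6.02 = 64.04 / 6.02 = 10.6379.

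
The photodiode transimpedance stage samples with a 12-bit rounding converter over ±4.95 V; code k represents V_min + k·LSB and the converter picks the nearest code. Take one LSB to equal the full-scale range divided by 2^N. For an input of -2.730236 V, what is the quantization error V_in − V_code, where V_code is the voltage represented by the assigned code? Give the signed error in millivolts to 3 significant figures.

+0.965 mV

The full-scale span is 4.95 − (-4.95) = 9.9 V. LSB = 9.9 V / 2^12 ≈ 2.417 mV.
Position in LSBs: (-2.730236 − (-4.95)) × 4096/9.9 = 918.3993; rounding gives k = 918.
V_code = -4.95 + (918/4096) × 9.9 = -2.731201172 V.
Error = V_in − V_code = -2.730236 − (-2.731201172) = +0.965 mV.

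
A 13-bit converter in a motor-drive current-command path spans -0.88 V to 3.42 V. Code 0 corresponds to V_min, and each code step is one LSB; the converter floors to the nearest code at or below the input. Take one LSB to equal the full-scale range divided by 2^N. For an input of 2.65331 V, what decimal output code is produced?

6731

The full-scale span is 3.42 − (-0.88) = 4.3 V. LSB = 4.3 V / 2^13 ≈ 0.5249 mV.
(V_in − V_min) × 2^13/range = (2.65331 − (-0.88)) × 8192/4.3 = 6731.366.
Floor → code = 6731.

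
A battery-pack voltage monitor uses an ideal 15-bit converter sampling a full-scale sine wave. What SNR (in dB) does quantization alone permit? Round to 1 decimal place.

For an ideal N-bit converter with full-scale sine input, SNR = 6.02 N + 1.76 dB. SNR = 6.02 × 15 + 1.76 = 90.30 + 1.76 = 92.06 dB.

92.1 dB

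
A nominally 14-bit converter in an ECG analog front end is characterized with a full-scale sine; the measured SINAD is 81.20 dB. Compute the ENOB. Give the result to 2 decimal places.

(81.20 − 1.76) / 6.02 = 79.44/6.02 = 13.1960 effective bits.

13.20 bits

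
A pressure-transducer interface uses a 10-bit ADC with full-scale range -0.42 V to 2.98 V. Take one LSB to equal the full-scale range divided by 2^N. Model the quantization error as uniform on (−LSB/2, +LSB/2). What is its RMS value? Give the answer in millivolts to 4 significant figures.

Span: 2.98 V − (-0.42 V) = 3.4 V.
LSB = 3.4 V / 2^10 = 3.32031 mV.
V_rms = LSB/√12 = 3.32031 mV / √12 = 0.9585 mV.

0.9585 mV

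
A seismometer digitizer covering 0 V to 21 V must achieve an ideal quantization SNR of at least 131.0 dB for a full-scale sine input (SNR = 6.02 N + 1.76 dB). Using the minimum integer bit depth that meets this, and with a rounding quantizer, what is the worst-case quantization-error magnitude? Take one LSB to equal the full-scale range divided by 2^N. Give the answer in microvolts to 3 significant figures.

Range is 21 V.
Required N = ⌈(131.0 − 1.76)/6.02⌉ = ⌈21.468⌉ = 22.
One LSB is 21 V / 4194304 = 5.0068 µV.
|e|_max = LSB/2 = 2.50 µV.

2.50 µV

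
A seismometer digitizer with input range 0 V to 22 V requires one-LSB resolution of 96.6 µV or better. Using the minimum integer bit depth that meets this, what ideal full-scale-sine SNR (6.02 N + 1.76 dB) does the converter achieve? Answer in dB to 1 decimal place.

V_FS = 22 V.
Required number of levels: 22/96.6 µV = 227740; smallest N with 2^N ≥ that is 18.
6.02(18) + 1.76 = 110.12 dB.

110.1 dB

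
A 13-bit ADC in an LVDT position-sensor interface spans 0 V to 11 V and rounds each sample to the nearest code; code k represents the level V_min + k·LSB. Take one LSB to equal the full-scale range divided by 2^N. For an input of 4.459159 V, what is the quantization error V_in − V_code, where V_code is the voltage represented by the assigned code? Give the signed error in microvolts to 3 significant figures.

−192 µV

Full-scale range = 11 V. LSB = 11 V / 2^13 ≈ 1.343 mV.
(V_in − V_min)/LSB = (4.459159 − (0)) × 8192/11 = 3320.8573 → nearest code k = 3321.
V_code = V_min + k × range/2^13 = 0 + 3321 × 11/8192 = 4.459350586 V.
e = 4.459159 − (4.459350586) = −192 µV.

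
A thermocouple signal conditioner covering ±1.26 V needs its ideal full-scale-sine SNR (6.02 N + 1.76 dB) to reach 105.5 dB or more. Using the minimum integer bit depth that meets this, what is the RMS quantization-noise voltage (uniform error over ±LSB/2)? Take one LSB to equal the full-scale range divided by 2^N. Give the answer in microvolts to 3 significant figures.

2.78 µV

Span: 1.26 V − (-1.26 V) = 2.52 V.
Solving 6.02 N ≥ 105.5 − 1.76: N ≥ 17.233. Round up → N = 18.
One LSB is 2.52 V / 262144 = 9.6130 µV.
V_rms = LSB/√12 = 2.78 µV.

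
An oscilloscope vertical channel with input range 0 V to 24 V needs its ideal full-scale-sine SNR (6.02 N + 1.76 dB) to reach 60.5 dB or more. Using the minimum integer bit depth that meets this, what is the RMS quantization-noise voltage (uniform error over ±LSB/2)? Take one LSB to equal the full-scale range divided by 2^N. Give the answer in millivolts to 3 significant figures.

Span = 24 V.
6.02 N + 1.76 ≥ 60.5 gives N ≥ 9.757, so the minimum integer is 10.
LSB = 24 V / 2^10 = 23.438 mV.
σ_q = LSB/√12 = 23.438 mV/3.4641 = 6.77 mV.

6.77 mV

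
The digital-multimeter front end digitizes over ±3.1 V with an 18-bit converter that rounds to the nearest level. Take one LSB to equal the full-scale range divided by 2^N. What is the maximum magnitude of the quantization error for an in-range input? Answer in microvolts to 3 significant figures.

Range = 3.1 − (-3.1) = 6.2 V.
LSB = 6.2 V / 2^18 = 23.651 µV.
|e|_max = LSB/2 = 11.8 µV.

11.8 µV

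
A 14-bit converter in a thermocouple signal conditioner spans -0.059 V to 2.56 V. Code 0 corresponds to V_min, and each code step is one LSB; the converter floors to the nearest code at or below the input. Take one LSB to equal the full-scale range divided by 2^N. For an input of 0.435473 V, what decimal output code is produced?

3093

The full-scale span is 2.56 − (-0.059) = 2.619 V. LSB = 2.619 V / 2^14 ≈ 159.9 µV.
V_in − V_min = 0.435473 − (-0.059) = 0.494473 V.
Divide by LSB: 0.494473 × 16384/2.619 = 3093.3355.
Truncating gives code 3093.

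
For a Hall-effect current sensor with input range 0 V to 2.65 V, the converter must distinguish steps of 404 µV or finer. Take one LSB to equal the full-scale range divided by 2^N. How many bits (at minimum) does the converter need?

13 bits

Span = 2.65 V.
Levels needed ≥ 2.65/404 µV = 6559. 2^13 = 8192 suffices, so N_min = 13.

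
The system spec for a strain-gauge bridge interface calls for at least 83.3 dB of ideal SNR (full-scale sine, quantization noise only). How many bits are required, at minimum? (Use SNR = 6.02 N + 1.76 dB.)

14 bits

6.02 N + 1.76 ≥ 83.3 gives N ≥ 13.545, so the minimum integer is 14.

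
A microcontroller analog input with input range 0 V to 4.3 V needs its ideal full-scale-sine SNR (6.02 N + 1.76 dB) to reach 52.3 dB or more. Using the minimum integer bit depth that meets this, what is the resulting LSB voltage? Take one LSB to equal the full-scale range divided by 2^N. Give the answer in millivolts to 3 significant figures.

8.40 mV

V_FS = 4.3 V.
Required N = ⌈(52.3 − 1.76)/6.02⌉ = ⌈8.395⌉ = 9.
LSB = 4.3 V / 2^9 = 8.40 mV.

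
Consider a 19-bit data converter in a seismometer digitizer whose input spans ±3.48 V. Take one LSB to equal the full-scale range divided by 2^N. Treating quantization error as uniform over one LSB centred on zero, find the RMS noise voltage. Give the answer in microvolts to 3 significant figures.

3.83 µV

Full-scale range = 3.48 V − (-3.48 V) = 6.96 V.
LSB = 6.96 V ÷ 2^19 = 6.96/524288 V = 13.275 µV.
RMS of a uniform error over width LSB is LSB/√12 = 3.83 µV.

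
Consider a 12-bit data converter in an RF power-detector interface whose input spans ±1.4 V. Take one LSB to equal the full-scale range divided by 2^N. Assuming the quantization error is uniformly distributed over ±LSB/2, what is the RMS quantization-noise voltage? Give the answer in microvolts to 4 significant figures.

197.3 µV

Span: 1.4 V − (-1.4 V) = 2.8 V.
Step size = 2.8/4096 V = 0.683594 mV.
For a uniform distribution on [−LSB/2, +LSB/2], V_rms = LSB/√12 = 0.683594 mV/3.4641 = 197.3 µV.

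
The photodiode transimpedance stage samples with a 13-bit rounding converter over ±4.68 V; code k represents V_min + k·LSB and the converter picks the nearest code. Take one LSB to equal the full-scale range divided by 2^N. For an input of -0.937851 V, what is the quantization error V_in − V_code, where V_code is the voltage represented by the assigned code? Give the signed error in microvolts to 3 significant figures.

+206 µV

The full-scale span is 4.68 − (-4.68) = 9.36 V. LSB = 9.36 V / 2^13 ≈ 1.143 mV.
Position in LSBs: (-0.937851 − (-4.68)) × 8192/9.36 = 3275.1800; rounding gives k = 3275.
V_code = -4.68 + (3275/8192) × 9.36 = -0.9380566406 V.
e = -0.937851 − (-0.9380566406) = +206 µV.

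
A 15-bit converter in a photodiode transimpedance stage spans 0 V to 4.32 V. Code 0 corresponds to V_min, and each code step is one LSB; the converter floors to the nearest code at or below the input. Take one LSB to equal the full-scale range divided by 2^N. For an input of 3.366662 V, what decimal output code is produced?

Span = 4.32 V. LSB = 4.32 V / 2^15 ≈ 131.8 µV.
V_in − V_min = 3.366662 − (0) = 3.366662 V.
Divide by LSB: 3.366662 × 32768/4.32 = 25536.7547.
Truncating gives code 25536.

25536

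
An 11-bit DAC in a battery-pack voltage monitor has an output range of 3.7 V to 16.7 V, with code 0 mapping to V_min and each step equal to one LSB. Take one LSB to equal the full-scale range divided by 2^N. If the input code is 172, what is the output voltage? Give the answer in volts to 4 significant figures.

Full-scale range = 16.7 V − (3.7 V) = 13 V. LSB = 13 V / 2^11.
V_out = 3.7 + 172 × (13/2048) V
      = 3.7 + 1.09180 = 4.79180 V.

4.792 V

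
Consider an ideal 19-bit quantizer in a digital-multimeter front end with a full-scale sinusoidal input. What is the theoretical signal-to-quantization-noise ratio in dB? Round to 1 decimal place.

For an ideal N-bit converter with full-scale sine input, SNR = 6.02 N + 1.76 dB. SNR = 6.02 × 19 + 1.76 = 114.38 + 1.76 = 116.14 dB.

116.1 dB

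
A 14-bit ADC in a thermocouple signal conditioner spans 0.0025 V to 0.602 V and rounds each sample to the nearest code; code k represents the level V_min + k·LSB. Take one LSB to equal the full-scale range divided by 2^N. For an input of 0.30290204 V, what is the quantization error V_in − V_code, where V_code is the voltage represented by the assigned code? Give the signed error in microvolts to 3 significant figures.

Full-scale range = 0.602 V − (0.0025 V) = 0.5995 V. LSB = 0.5995 V / 2^14 ≈ 36.59 µV.
(0.30290204 − (0.0025)) / LSB = 0.30040204 × 16384/0.5995 = 8209.8199. Nearest integer: k = 8210.
V_code = V_min + k × range/2^14 = 0.0025 + 8210 × 0.5995/16384 = 0.30290863037 V.
e = 0.30290204 − (0.30290863037) = −6.59 µV.

−6.59 µV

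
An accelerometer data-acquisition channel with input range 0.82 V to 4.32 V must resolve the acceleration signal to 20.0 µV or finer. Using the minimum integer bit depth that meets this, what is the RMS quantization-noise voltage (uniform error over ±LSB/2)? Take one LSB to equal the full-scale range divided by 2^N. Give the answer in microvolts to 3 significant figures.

The full-scale span is 4.32 − (0.82) = 3.5 V.
Levels needed ≥ 3.5/20.0 µV = 175000. 2^18 = 262144 suffices, so N_min = 18.
Step size = 3.5/262144 V = 13.351 µV.
σ_q = LSB/√12 = 13.351 µV/3.4641 = 3.85 µV.

3.85 µV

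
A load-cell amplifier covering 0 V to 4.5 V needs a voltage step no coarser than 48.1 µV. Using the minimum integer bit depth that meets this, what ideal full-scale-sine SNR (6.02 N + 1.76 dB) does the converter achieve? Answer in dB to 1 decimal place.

Range is 4.5 V.
Need 2^N ≥ 4.5 V / 48.1 µV = 93560 → N_min = 17.
Ideal SNR at N = 17: 6.02·17 + 1.76 = 104.1 dB.

104.1 dB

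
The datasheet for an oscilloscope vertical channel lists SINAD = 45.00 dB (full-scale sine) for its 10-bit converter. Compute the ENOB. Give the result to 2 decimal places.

7.18 bits

ENOB = (45.00 − 1.76)/6.02 = 7.1827 bits.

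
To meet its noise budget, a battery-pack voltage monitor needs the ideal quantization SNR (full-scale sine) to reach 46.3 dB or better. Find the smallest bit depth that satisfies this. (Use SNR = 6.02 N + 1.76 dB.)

8 bits

N ≥ (46.3 − 1.76)/6.02 = 7.399 → N_min = 8.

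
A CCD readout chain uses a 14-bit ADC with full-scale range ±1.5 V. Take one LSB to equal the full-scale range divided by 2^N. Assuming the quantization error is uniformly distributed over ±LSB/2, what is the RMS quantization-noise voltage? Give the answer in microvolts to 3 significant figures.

52.9 µV

Full-scale range = 1.5 V − (-1.5 V) = 3 V.
LSB = 3 V / 2^14 = 183.11 µV.
RMS of a uniform error over width LSB is LSB/√12 = 52.9 µV.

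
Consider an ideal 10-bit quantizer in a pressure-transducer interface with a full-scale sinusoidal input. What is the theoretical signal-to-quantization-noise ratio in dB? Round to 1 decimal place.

SNR = 6.02·10 + 1.76 = 61.96 dB.

62.0 dB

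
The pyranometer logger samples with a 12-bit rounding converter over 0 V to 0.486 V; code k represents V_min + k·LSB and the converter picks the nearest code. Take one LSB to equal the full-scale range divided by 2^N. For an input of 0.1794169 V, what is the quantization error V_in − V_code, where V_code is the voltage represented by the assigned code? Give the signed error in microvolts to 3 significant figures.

+14.6 µV

Span = 0.486 V. LSB = 0.486 V / 2^12 ≈ 118.7 µV.
(V_in − V_min)/LSB = (0.1794169 − (0)) × 4096/0.486 = 1512.1227 → nearest code k = 1512.
V_code = V_min + k × range/2^12 = 0 + 1512 × 0.486/4096 = 0.1794023438 V.
Error = V_in − V_code = 0.1794169 − (0.1794023438) = +14.6 µV.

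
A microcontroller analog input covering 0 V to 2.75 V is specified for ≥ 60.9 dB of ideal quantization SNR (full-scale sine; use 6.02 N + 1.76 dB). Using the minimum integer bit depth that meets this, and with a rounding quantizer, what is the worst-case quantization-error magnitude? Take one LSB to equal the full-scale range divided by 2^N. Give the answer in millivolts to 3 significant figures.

V_FS = 2.75 V.
Solving 6.02 N ≥ 60.9 − 1.76: N ≥ 9.824. Round up → N = 10.
LSB = 2.75 V ÷ 2^10 = 2.75/1024 V = 2.6855 mV.
Half an LSB is 1.34 mV.

1.34 mV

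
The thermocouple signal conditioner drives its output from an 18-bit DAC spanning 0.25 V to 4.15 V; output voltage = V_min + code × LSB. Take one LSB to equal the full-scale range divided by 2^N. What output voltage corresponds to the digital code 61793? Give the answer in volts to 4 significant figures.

1.169 V

Span: 4.15 V − (0.25 V) = 3.9 V. LSB = 3.9 V / 2^18.
Output = V_min + (61793/262144) × range = 0.25 + 0.235722 × 3.9 V
      = 0.25 + 0.919314 = 1.16931 V.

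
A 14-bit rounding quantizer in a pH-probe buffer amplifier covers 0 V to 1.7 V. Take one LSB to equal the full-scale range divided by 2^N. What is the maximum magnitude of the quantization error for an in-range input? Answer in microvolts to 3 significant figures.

Span = 1.7 V.
Step size = 1.7/16384 V = 103.76 µV.
Worst-case error for round-to-nearest is half an LSB: 51.9 µV.

51.9 µV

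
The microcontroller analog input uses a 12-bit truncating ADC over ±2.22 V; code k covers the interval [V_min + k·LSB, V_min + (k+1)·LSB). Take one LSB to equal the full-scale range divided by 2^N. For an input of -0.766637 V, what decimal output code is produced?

Full-scale range = 2.22 V − (-2.22 V) = 4.44 V. LSB = 4.44 V / 2^12 ≈ 1.084 mV.
V_in − V_min = -0.766637 − (-2.22) = 1.453363 V.
Divide by LSB: 1.453363 × 4096/4.44 = 1340.7601.
Truncating gives code 1340.

1340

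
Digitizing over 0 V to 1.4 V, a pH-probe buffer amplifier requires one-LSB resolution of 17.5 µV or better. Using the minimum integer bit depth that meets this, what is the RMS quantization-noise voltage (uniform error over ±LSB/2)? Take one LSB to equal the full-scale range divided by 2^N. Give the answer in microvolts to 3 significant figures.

3.08 µV

Full-scale range = 1.4 V.
Required number of levels: 1.4/17.5 µV = 80000; smallest N with 2^N ≥ that is 17.
One LSB is 1.4 V / 131072 = 10.681 µV.
σ_q = LSB/√12 = 10.681 µV/3.4641 = 3.08 µV.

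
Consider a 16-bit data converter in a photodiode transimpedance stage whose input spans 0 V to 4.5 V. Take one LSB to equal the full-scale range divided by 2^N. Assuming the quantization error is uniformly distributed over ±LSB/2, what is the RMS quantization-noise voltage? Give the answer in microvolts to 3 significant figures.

Full-scale range = 4.5 V.
LSB = 4.5 V / 2^16 = 68.665 µV.
V_rms = LSB/√12 = 68.665 µV / √12 = 19.8 µV.

19.8 µV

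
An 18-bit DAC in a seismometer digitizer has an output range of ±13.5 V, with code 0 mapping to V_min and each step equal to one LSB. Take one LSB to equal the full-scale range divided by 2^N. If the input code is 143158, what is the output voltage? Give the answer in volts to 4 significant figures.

1.245 V

Span: 13.5 V − (-13.5 V) = 27 V. LSB = 27 V / 2^18.
Output = V_min + (143158/262144) × range = -13.5 + 0.546104 × 27 V
      = -13.5 V + 14.7448 V = 1.24482 V.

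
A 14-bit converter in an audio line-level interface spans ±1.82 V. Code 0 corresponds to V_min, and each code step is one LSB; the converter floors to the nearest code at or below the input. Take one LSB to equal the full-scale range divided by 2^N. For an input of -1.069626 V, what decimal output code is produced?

Span: 1.82 V − (-1.82 V) = 3.64 V. LSB = 3.64 V / 2^14 ≈ 222.2 µV.
code = ⌊(V_in − V_min)/LSB⌋ = ⌊(V_in − V_min) × 2^14 / range⌋
     = ⌊(-1.069626 − (-1.82)) × 16384 / 3.64⌋ = ⌊0.750374 × 16384/3.64⌋
     = ⌊3377.508⌋ = 3377.

3377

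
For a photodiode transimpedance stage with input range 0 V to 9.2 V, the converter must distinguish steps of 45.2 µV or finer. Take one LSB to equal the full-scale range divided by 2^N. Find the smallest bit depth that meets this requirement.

Full-scale range = 9.2 V.
9.2 V / 45.2 µV = 203500. Since 2^17 = 131072 and 2^18 = 262144, N = 18.

18 bits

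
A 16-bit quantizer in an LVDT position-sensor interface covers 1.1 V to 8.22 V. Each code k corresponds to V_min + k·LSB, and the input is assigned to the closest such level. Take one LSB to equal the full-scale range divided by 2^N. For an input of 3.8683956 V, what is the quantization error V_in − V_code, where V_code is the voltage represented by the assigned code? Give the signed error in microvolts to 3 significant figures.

−34.6 µV

Span: 8.22 V − (1.1 V) = 7.12 V. LSB = 7.12 V / 2^16 ≈ 108.6 µV.
(3.8683956 − (1.1)) / LSB = 2.7683956 × 65536/7.12 = 25481.6817. Nearest integer: k = 25482.
Reconstructed level: 1.1 + 25482 × 7.12/65536 V = 3.8684301758 V.
V_in − V_code = 3.8683956 − (3.8684301758) = −34.6 µV.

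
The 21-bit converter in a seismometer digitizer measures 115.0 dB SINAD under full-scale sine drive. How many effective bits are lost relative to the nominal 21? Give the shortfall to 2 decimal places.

N_eff = (115.0 − 1.76)/6.02 = 18.8106 bits.
21 − 18.8106 = 2.19 bits below nominal.

2.19 bits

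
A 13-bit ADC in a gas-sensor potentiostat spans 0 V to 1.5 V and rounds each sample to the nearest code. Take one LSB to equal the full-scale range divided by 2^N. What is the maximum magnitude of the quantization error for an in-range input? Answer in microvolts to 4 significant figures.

V_FS = 1.5 V.
LSB = 1.5 V ÷ 2^13 = 1.5/8192 V = 183.105 µV.
|e|_max = LSB/2 = 91.55 µV.

91.55 µV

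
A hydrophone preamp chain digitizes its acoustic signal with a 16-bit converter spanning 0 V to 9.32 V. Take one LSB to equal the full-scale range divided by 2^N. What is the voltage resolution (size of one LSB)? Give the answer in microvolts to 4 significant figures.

142.2 µV

Full-scale range = 9.32 V.
There are 2^16 = 65536 steps.
LSB = 9.32 V / 2^16 = 142.2 µV.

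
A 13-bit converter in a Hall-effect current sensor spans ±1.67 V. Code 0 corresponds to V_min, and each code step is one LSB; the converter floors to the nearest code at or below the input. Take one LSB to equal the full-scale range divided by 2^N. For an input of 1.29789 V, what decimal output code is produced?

The full-scale span is 1.67 − (-1.67) = 3.34 V. LSB = 3.34 V / 2^13 ≈ 407.7 µV.
(V_in − V_min) × 2^13/range = (1.29789 − (-1.67)) × 8192/3.34 = 7279.328.
Floor → code = 7279.

7279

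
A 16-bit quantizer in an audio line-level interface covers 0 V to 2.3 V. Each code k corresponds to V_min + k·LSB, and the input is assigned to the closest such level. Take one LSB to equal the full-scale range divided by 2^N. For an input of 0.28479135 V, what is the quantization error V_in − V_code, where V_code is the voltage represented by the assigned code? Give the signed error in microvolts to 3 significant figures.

−6.32 µV

Range is 2.3 V. LSB = 2.3 V / 2^16 ≈ 35.10 µV.
Position in LSBs: (0.28479135 − (0)) × 65536/2.3 = 8114.8200; rounding gives k = 8115.
V_code = 0 + (8115/65536) × 2.3 = 0.28479766846 V.
e = 0.28479135 − (0.28479766846) = −6.32 µV.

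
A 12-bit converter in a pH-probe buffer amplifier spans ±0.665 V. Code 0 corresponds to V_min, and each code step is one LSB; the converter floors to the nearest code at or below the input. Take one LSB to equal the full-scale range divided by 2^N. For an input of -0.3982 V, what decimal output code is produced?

Span: 0.665 V − (-0.665 V) = 1.33 V. LSB = 1.33 V / 2^12 ≈ 324.7 µV.
code = ⌊(V_in − V_min)/LSB⌋ = ⌊(V_in − V_min) × 2^12 / range⌋
     = ⌊(-0.3982 − (-0.665)) × 4096 / 1.33⌋ = ⌊0.2668 × 4096/1.33⌋
     = ⌊821.664⌋ = 821.

821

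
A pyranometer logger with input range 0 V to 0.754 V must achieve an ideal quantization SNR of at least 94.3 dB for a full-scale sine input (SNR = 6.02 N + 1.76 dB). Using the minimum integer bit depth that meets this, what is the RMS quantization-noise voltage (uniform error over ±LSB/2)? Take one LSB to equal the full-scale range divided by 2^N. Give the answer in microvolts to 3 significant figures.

V_FS = 0.754 V.
Required N = ⌈(94.3 − 1.76)/6.02⌉ = ⌈15.372⌉ = 16.
One LSB is 0.754 V / 65536 = 11.505 µV.
RMS noise = LSB/√12 = 3.32 µV.

3.32 µV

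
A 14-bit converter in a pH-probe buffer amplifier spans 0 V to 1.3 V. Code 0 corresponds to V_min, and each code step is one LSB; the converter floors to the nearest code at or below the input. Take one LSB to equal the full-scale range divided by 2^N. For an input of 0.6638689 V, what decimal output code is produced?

Range is 1.3 V. LSB = 1.3 V / 2^14 ≈ 79.35 µV.
V_in − V_min = 0.6638689 − (0) = 0.6638689 V.
Divide by LSB: 0.6638689 × 16384/1.3 = 8366.7908.
Truncating gives code 8366.

8366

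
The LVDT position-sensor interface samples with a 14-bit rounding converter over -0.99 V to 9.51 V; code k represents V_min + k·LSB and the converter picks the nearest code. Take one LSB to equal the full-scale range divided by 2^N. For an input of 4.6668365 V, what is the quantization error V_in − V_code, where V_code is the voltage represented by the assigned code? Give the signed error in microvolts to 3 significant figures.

−115 µV

Span: 9.51 V − (-0.99 V) = 10.5 V. LSB = 10.5 V / 2^14 ≈ 0.6409 mV.
(V_in − V_min)/LSB = (4.6668365 − (-0.99)) × 16384/10.5 = 8826.8199 → nearest code k = 8827.
V_code = V_min + k × range/2^14 = -0.99 + 8827 × 10.5/16384 = 4.6669519043 V.
V_in − V_code = 4.6668365 − (4.6669519043) = −115 µV.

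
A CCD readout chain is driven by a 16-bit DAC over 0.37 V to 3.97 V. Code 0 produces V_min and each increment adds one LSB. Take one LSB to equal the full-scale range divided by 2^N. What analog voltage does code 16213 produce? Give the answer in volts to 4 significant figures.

1.261 V

Range = 3.97 − (0.37) = 3.6 V. LSB = 3.6 V / 2^16.
V_out = 0.37 + 16213 × (3.6/65536) V
      = 0.37 V + 0.890607 V = 1.26061 V.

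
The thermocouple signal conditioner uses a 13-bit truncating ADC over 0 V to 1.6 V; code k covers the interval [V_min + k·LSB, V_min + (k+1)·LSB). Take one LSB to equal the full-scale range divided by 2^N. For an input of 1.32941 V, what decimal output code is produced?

6806

Span = 1.6 V. LSB = 1.6 V / 2^13 ≈ 195.3 µV.
code = ⌊(V_in − V_min)/LSB⌋ = ⌊(V_in − V_min) × 2^13 / range⌋
     = ⌊(1.32941 − (0)) × 8192 / 1.6⌋ = ⌊1.32941 × 8192/1.6⌋
     = ⌊6806.579⌋ = 6806.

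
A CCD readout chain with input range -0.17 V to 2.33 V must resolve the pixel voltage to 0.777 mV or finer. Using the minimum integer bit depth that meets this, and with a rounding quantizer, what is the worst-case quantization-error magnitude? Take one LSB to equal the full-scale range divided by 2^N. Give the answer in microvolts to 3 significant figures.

305 µV

Full-scale range = 2.33 V − (-0.17 V) = 2.5 V.
Required number of levels: 2.5/0.777 mV = 3217.5; smallest N with 2^N ≥ that is 12.
LSB = 2.5 V ÷ 2^12 = 2.5/4096 V = 0.61035 mV.
Half an LSB is 305 µV.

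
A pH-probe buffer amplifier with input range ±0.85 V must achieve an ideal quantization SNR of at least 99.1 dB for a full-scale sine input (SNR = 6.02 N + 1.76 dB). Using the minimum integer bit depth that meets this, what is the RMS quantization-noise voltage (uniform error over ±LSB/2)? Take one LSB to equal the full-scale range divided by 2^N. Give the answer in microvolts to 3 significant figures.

3.74 µV

The full-scale span is 0.85 − (-0.85) = 1.7 V.
6.02 N + 1.76 ≥ 99.1 gives N ≥ 16.169, so the minimum integer is 17.
Step size = 1.7/131072 V = 12.970 µV.
RMS noise = LSB/√12 = 3.74 µV.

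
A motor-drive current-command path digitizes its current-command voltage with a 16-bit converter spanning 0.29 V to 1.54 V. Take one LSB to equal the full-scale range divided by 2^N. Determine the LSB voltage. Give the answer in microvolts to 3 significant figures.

19.1 µV

The full-scale span is 1.54 − (0.29) = 1.25 V.
2^16 = 65536 levels.
LSB = 1.25 V ÷ 2^16 = 1.25/65536 V = 19.1 µV.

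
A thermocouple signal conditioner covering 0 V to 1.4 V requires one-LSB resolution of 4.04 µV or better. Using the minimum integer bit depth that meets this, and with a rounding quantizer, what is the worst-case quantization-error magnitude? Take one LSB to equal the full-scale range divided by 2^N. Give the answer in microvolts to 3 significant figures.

V_FS = 1.4 V.
Required number of levels: 1.4/4.04 µV = 346530; smallest N with 2^N ≥ that is 19.
Step size = 1.4/524288 V = 2.6703 µV.
Max error for round-to-nearest is LSB/2 = 1.34 µV.

1.34 µV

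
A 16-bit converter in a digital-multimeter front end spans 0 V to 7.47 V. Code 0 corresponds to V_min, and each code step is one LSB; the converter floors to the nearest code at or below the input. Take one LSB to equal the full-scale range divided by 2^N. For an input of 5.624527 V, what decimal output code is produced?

49345

Full-scale range = 7.47 V. LSB = 7.47 V / 2^16 ≈ 114.0 µV.
code = ⌊(V_in − V_min)/LSB⌋ = ⌊(V_in − V_min) × 2^16 / range⌋
     = ⌊(5.624527 − (0)) × 65536 / 7.47⌋ = ⌊5.624527 × 65536/7.47⌋
     = ⌊49345.248⌋ = 49345.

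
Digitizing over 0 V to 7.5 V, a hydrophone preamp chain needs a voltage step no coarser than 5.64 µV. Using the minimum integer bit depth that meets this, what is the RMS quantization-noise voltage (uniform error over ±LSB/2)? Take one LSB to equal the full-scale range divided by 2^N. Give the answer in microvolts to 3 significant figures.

Full-scale range = 7.5 V.
Need 2^N ≥ 7.5 V / 5.64 µV = 1.330e6 → N_min = 21.
LSB = 7.5 V ÷ 2^21 = 7.5/2097152 V = 3.5763 µV.
RMS noise = LSB/√12 = 1.03 µV.

1.03 µV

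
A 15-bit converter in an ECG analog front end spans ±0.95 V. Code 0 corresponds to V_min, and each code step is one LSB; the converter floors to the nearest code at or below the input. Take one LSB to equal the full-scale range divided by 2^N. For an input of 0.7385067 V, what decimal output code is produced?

29120

Span: 0.95 V − (-0.95 V) = 1.9 V. LSB = 1.9 V / 2^15 ≈ 57.98 µV.
V_in − V_min = 0.7385067 − (-0.95) = 1.6885067 V.
Divide by LSB: 1.6885067 × 32768/1.9 = 29120.5198.
Truncating gives code 29120.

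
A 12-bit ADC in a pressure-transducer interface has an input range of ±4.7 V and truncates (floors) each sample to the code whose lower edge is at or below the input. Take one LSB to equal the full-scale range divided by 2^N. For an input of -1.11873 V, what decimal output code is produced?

Range = 4.7 − (-4.7) = 9.4 V. LSB = 9.4 V / 2^12 ≈ 2.295 mV.
V_in − V_min = -1.11873 − (-4.7) = 3.58127 V.
Divide by LSB: 3.58127 × 4096/9.4 = 1560.5194.
Truncating gives code 1560.

1560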